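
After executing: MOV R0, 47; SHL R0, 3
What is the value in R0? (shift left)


Register state trace:
  MOV R0, 47  → R0 = 47
  SHL R0, 3  → R0 = 47 << 3 = 47 * 2^3 = 376
Final: R0 = 376

376


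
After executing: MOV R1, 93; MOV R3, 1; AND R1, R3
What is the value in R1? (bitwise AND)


Register state trace:
  MOV R1, 93  → R1 = 93 (0b01011101)
  MOV R3, 1  → R3 = 1 (0b00000001)
  AND R1, R3  → R1 = 93 AND 1 = 1 (0b00000001)
Final: R1 = 1

1


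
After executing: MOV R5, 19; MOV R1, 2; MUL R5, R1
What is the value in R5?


Register state trace:
  MOV R5, 19  → R5 = 19
  MOV R1, 2  → R1 = 2
  MUL R5, R1  → R5 = 19 * 2 = 38
Final: R5 = 38

38


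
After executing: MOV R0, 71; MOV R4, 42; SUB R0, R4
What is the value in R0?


Register state trace:
  MOV R0, 71  → R0 = 71
  MOV R4, 42  → R4 = 42
  SUB R0, R4  → R0 = 71 - 42 = 29
Final: R0 = 29

29


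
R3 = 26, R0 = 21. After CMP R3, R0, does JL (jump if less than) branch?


Trace:
  R3 = 26, R0 = 21
  CMP R3, R0  → compares 26 vs 21
  JL checks: is 26 less than 21?
  26 > 21, so condition is false
Branch taken: No

No


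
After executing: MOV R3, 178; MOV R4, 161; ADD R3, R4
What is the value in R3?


Register state trace:
  MOV R3, 178  → R3 = 178
  MOV R4, 161  → R4 = 161
  ADD R3, R4  → R3 = 178 + 161 = 339
Final: R3 = 339

339


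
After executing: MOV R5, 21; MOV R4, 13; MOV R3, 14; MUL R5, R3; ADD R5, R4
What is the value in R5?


Register state trace:
  MOV R5, 21  → R5 = 21
  MOV R4, 13  → R4 = 13
  MOV R3, 14  → R3 = 14
  MUL R5, R3  → R5 = 21 * 14 = 294
  ADD R5, R4  → R5 = 294 + 13 = 307
Final: R5 = 307

307


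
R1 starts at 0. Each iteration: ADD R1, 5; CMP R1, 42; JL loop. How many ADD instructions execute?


Loop trace (R1 starts at 0, target 42, step 5):
  ADD #1: R1 = 0 + 5 = 5  → 5 < 42, loop
  ADD #2: R1 = 5 + 5 = 10  → 10 < 42, loop
  ADD #3: R1 = 10 + 5 = 15  → 15 < 42, loop
  ADD #4: R1 = 15 + 5 = 20  → 20 < 42, loop
  ADD #5: R1 = 20 + 5 = 25  → 25 < 42, loop
  ADD #6: R1 = 25 + 5 = 30  → 30 < 42, loop
  ADD #7: R1 = 30 + 5 = 35  → 35 < 42, loop
  ADD #8: R1 = 35 + 5 = 40  → 40 < 42, loop
  ADD #9: R1 = 40 + 5 = 45  → 45 >= 42, exit
Total ADD instructions: 9

9


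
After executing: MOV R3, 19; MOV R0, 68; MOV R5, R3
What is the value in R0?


Register state trace:
  MOV R3, 19  → R3 = 19
  MOV R0, 68  → R0 = 68
  MOV R5, R3  → R5 = 19
Final: R0 = 68

68


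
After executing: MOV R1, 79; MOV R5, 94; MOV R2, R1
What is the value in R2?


Register state trace:
  MOV R1, 79  → R1 = 79
  MOV R5, 94  → R5 = 94
  MOV R2, R1  → R2 = 79
Final: R2 = 79

79


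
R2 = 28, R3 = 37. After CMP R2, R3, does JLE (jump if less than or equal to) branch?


Trace:
  R2 = 28, R3 = 37
  CMP R2, R3  → compares 28 vs 37
  JLE checks: is 28 less than or equal to 37?
  28 < 37, so condition is true
Branch taken: Yes

Yes


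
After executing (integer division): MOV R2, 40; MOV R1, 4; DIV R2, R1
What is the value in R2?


Register state trace:
  MOV R2, 40  → R2 = 40
  MOV R1, 4  → R1 = 4
  DIV R2, R1  → R2 = 40 // 4 = 10
Final: R2 = 10

10


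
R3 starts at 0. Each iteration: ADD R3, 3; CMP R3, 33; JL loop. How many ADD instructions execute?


Loop trace (R3 starts at 0, target 33, step 3):
  ADD #1: R3 = 0 + 3 = 3  → 3 < 33, loop
  ADD #2: R3 = 3 + 3 = 6  → 6 < 33, loop
  ADD #3: R3 = 6 + 3 = 9  → 9 < 33, loop
  ADD #4: R3 = 9 + 3 = 12  → 12 < 33, loop
  ADD #5: R3 = 12 + 3 = 15  → 15 < 33, loop
  ADD #6: R3 = 15 + 3 = 18  → 18 < 33, loop
  ADD #7: R3 = 18 + 3 = 21  → 21 < 33, loop
  ADD #8: R3 = 21 + 3 = 24  → 24 < 33, loop
  ADD #9: R3 = 24 + 3 = 27  → 27 < 33, loop
  ADD #10: R3 = 27 + 3 = 30  → 30 < 33, loop
  ADD #11: R3 = 30 + 3 = 33  → 33 >= 33, exit
Total ADD instructions: 11

11


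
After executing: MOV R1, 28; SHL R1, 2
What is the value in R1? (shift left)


Register state trace:
  MOV R1, 28  → R1 = 28
  SHL R1, 2  → R1 = 28 << 2 = 28 * 2^2 = 112
Final: R1 = 112

112


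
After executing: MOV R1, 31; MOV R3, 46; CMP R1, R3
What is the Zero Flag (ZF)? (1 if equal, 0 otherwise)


Register state trace:
  MOV R1, 31  → R1 = 31
  MOV R3, 46  → R3 = 46
  CMP R1, R3  → computes 31 - 46 = -15
  Result is nonzero, so values are not equal
ZF = 0

0


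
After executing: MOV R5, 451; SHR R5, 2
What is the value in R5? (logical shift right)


Register state trace:
  MOV R5, 451  → R5 = 451
  SHR R5, 2  → R5 = 451 >> 2 = 451 // 2^2 = 112
Final: R5 = 112

112


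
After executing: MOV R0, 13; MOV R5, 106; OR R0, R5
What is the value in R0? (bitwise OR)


Register state trace:
  MOV R0, 13  → R0 = 13 (0b00001101)
  MOV R5, 106  → R5 = 106 (0b01101010)
  OR R0, R5   → R0 = 13 OR 106 = 111 (0b01101111)
Final: R0 = 111

111


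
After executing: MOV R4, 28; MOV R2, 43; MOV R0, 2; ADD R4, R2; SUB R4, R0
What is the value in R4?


Register state trace:
  MOV R4, 28  → R4 = 28
  MOV R2, 43  → R2 = 43
  MOV R0, 2  → R0 = 2
  ADD R4, R2  → R4 = 28 + 43 = 71
  SUB R4, R0  → R4 = 71 - 2 = 69
Final: R4 = 69

69


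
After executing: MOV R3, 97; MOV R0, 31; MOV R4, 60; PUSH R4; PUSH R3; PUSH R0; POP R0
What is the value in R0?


Stack trace (top is rightmost):
  MOV R3, 97  → R3 = 97
  MOV R0, 31  → R0 = 31
  MOV R4, 60  → R4 = 60
  PUSH R4  → stack: [60]
  PUSH R3  → stack: [60, 97]
  PUSH R0  → stack: [60, 97, 31]
  POP R0  → R0 = 31, stack: [60, 97]
Final: R0 = 31

31


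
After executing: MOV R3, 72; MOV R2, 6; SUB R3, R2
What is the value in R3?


Register state trace:
  MOV R3, 72  → R3 = 72
  MOV R2, 6  → R2 = 6
  SUB R3, R2  → R3 = 72 - 6 = 66
Final: R3 = 66

66


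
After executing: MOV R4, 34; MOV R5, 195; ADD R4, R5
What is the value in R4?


Register state trace:
  MOV R4, 34  → R4 = 34
  MOV R5, 195  → R5 = 195
  ADD R4, R5  → R4 = 34 + 195 = 229
Final: R4 = 229

229


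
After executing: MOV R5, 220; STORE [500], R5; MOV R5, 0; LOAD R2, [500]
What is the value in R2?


Register and memory trace:
  MOV R5, 220  → R5 = 220
  STORE [500], R5  → mem[500] = 220
  MOV R5, 0  → R5 = 0
  LOAD R2, [500]  → R2 = mem[500] = 220
Final: R2 = 220

220


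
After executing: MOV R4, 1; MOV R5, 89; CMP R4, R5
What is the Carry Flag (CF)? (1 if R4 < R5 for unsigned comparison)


Register state trace:
  MOV R4, 1  → R4 = 1
  MOV R5, 89  → R5 = 89
  CMP R4, R5  → unsigned 1 - 89: borrow occurs
  1 < 89, so CF = 1
CF = 1

1


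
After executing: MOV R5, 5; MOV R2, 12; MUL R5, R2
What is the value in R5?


Register state trace:
  MOV R5, 5  → R5 = 5
  MOV R2, 12  → R2 = 12
  MUL R5, R2  → R5 = 5 * 12 = 60
Final: R5 = 60

60


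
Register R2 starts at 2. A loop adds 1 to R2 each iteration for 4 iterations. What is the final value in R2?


Starting value: R2 = 2
  Iter 1: R2 = 2 + 1 = 3
  Iter 2: R2 = 3 + 1 = 4
  Iter 3: R2 = 4 + 1 = 5
  Iter 4: R2 = 5 + 1 = 6
Final: R2 = 6

6


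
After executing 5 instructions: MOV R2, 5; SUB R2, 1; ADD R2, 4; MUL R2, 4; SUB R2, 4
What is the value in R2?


Register state trace:
  MOV R2, 5  → R2 = 5
  SUB R2, 1  → R2 = 5 - 1 = 4
  ADD R2, 4  → R2 = 4 + 4 = 8
  MUL R2, 4  → R2 = 8 * 4 = 32
  SUB R2, 4  → R2 = 32 - 4 = 28
Final: R2 = 28

28


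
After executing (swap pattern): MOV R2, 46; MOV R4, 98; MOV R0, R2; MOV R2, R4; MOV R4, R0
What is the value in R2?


Register state trace (swap pattern):
  MOV R2, 46  → R2 = 46
  MOV R4, 98  → R4 = 98
  MOV R0, R2  → R0 = 46  (save R2)
  MOV R2, R4  → R2 = 98  (R2 gets R4's value)
  MOV R4, R0  → R4 = 46  (R4 gets saved value)
Final: R2 = 98

98


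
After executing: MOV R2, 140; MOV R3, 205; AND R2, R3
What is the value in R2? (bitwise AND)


Register state trace:
  MOV R2, 140  → R2 = 140 (0b10001100)
  MOV R3, 205  → R3 = 205 (0b11001101)
  AND R2, R3  → R2 = 140 AND 205 = 140 (0b10001100)
Final: R2 = 140

140


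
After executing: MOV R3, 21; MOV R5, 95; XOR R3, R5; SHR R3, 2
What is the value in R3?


Register state trace:
  MOV R3, 21  → R3 = 21 (0b00010101)
  MOV R5, 95  → R5 = 95 (0b01011111)
  XOR R3, R5  → R3 = 21 XOR 95 = 74 (0b01001010)
  SHR R3, 2  → R3 = 74 >> 2 = 18
Final: R3 = 18

18


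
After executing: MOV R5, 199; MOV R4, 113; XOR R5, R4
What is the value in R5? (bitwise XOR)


Register state trace:
  MOV R5, 199  → R5 = 199 (0b11000111)
  MOV R4, 113  → R4 = 113 (0b01110001)
  XOR R5, R4  → R5 = 199 XOR 113 = 182 (0b10110110)
Final: R5 = 182

182


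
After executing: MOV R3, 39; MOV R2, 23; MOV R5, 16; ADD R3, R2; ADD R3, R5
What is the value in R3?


Register state trace:
  MOV R3, 39  → R3 = 39
  MOV R2, 23  → R2 = 23
  MOV R5, 16  → R5 = 16
  ADD R3, R2  → R3 = 39 + 23 = 62
  ADD R3, R5  → R3 = 62 + 16 = 78
Final: R3 = 78

78


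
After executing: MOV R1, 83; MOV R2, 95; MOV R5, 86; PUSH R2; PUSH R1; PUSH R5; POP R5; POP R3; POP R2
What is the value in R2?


Stack trace (top is rightmost):
  MOV R1, 83  → R1 = 83
  MOV R2, 95  → R2 = 95
  MOV R5, 86  → R5 = 86
  PUSH R2  → stack: [95]
  PUSH R1  → stack: [95, 83]
  PUSH R5  → stack: [95, 83, 86]
  POP R5  → R5 = 86, stack: [95, 83]
  POP R3  → R3 = 83, stack: [95]
  POP R2  → R2 = 95, stack: []
Final: R2 = 95

95


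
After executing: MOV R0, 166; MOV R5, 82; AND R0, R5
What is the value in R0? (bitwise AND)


Register state trace:
  MOV R0, 166  → R0 = 166 (0b10100110)
  MOV R5, 82  → R5 = 82 (0b01010010)
  AND R0, R5  → R0 = 166 AND 82 = 2 (0b00000010)
Final: R0 = 2

2


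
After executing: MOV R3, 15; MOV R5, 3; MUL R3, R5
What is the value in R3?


Register state trace:
  MOV R3, 15  → R3 = 15
  MOV R5, 3  → R5 = 3
  MUL R3, R5  → R3 = 15 * 3 = 45
Final: R3 = 45

45


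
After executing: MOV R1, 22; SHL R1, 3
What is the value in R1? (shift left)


Register state trace:
  MOV R1, 22  → R1 = 22
  SHL R1, 3  → R1 = 22 << 3 = 22 * 2^3 = 176
Final: R1 = 176

176


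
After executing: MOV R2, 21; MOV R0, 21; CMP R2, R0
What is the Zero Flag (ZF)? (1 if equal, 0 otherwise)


Register state trace:
  MOV R2, 21  → R2 = 21
  MOV R0, 21  → R0 = 21
  CMP R2, R0  → computes 21 - 21 = 0
  Result is zero, so values are equal
ZF = 1

1


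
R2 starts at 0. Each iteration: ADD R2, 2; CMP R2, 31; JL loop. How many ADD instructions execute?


Loop trace (R2 starts at 0, target 31, step 2):
  ADD #1: R2 = 0 + 2 = 2  → 2 < 31, loop
  ADD #2: R2 = 2 + 2 = 4  → 4 < 31, loop
  ADD #3: R2 = 4 + 2 = 6  → 6 < 31, loop
  ADD #4: R2 = 6 + 2 = 8  → 8 < 31, loop
  ADD #5: R2 = 8 + 2 = 10  → 10 < 31, loop
  ADD #6: R2 = 10 + 2 = 12  → 12 < 31, loop
  ADD #7: R2 = 12 + 2 = 14  → 14 < 31, loop
  ADD #8: R2 = 14 + 2 = 16  → 16 < 31, loop
  ADD #9: R2 = 16 + 2 = 18  → 18 < 31, loop
  ADD #10: R2 = 18 + 2 = 20  → 20 < 31, loop
  ADD #11: R2 = 20 + 2 = 22  → 22 < 31, loop
  ADD #12: R2 = 22 + 2 = 24  → 24 < 31, loop
  ADD #13: R2 = 24 + 2 = 26  → 26 < 31, loop
  ADD #14: R2 = 26 + 2 = 28  → 28 < 31, loop
  ADD #15: R2 = 28 + 2 = 30  → 30 < 31, loop
  ADD #16: R2 = 30 + 2 = 32  → 32 >= 31, exit
Total ADD instructions: 16

16


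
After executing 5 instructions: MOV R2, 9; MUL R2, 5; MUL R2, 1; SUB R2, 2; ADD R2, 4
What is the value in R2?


Register state trace:
  MOV R2, 9  → R2 = 9
  MUL R2, 5  → R2 = 9 * 5 = 45
  MUL R2, 1  → R2 = 45 * 1 = 45
  SUB R2, 2  → R2 = 45 - 2 = 43
  ADD R2, 4  → R2 = 43 + 4 = 47
Final: R2 = 47

47


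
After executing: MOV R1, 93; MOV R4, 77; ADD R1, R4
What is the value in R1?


Register state trace:
  MOV R1, 93  → R1 = 93
  MOV R4, 77  → R4 = 77
  ADD R1, R4  → R1 = 93 + 77 = 170
Final: R1 = 170

170


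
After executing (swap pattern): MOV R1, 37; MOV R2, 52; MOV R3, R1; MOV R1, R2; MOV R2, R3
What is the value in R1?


Register state trace (swap pattern):
  MOV R1, 37  → R1 = 37
  MOV R2, 52  → R2 = 52
  MOV R3, R1  → R3 = 37  (save R1)
  MOV R1, R2  → R1 = 52  (R1 gets R2's value)
  MOV R2, R3  → R2 = 37  (R2 gets saved value)
Final: R1 = 52

52


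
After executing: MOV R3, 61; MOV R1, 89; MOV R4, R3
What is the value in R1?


Register state trace:
  MOV R3, 61  → R3 = 61
  MOV R1, 89  → R1 = 89
  MOV R4, R3  → R4 = 61
Final: R1 = 89

89


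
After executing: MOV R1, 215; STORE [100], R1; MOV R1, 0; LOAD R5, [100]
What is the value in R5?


Register and memory trace:
  MOV R1, 215  → R1 = 215
  STORE [100], R1  → mem[100] = 215
  MOV R1, 0  → R1 = 0
  LOAD R5, [100]  → R5 = mem[100] = 215
Final: R5 = 215

215


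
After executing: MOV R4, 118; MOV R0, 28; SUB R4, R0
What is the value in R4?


Register state trace:
  MOV R4, 118  → R4 = 118
  MOV R0, 28  → R0 = 28
  SUB R4, R0  → R4 = 118 - 28 = 90
Final: R4 = 90

90


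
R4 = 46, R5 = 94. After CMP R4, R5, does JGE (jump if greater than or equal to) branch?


Trace:
  R4 = 46, R5 = 94
  CMP R4, R5  → compares 46 vs 94
  JGE checks: is 46 greater than or equal to 94?
  46 < 94, so condition is false
Branch taken: No

No


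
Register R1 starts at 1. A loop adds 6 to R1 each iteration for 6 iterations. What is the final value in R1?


Starting value: R1 = 1
  Iter 1: R1 = 1 + 6 = 7
  Iter 2: R1 = 7 + 6 = 13
  Iter 3: R1 = 13 + 6 = 19
  Iter 4: R1 = 19 + 6 = 25
  Iter 5: R1 = 25 + 6 = 31
  Iter 6: R1 = 31 + 6 = 37
Final: R1 = 37

37


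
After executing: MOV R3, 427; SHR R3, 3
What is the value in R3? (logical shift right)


Register state trace:
  MOV R3, 427  → R3 = 427
  SHR R3, 3  → R3 = 427 >> 3 = 427 // 2^3 = 53
Final: R3 = 53

53


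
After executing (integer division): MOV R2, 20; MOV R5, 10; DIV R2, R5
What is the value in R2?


Register state trace:
  MOV R2, 20  → R2 = 20
  MOV R5, 10  → R5 = 10
  DIV R2, R5  → R2 = 20 // 10 = 2
Final: R2 = 2

2


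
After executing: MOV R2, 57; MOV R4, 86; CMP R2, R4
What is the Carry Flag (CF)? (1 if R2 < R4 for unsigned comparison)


Register state trace:
  MOV R2, 57  → R2 = 57
  MOV R4, 86  → R4 = 86
  CMP R2, R4  → unsigned 57 - 86: borrow occurs
  57 < 86, so CF = 1
CF = 1

1


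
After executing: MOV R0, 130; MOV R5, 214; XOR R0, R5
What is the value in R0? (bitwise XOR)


Register state trace:
  MOV R0, 130  → R0 = 130 (0b10000010)
  MOV R5, 214  → R5 = 214 (0b11010110)
  XOR R0, R5  → R0 = 130 XOR 214 = 84 (0b01010100)
Final: R0 = 84

84


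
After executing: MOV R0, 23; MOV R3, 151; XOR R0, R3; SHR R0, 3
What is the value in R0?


Register state trace:
  MOV R0, 23  → R0 = 23 (0b00010111)
  MOV R3, 151  → R3 = 151 (0b10010111)
  XOR R0, R3  → R0 = 23 XOR 151 = 128 (0b10000000)
  SHR R0, 3  → R0 = 128 >> 3 = 16
Final: R0 = 16

16


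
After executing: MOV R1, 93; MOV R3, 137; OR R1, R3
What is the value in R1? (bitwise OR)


Register state trace:
  MOV R1, 93  → R1 = 93 (0b01011101)
  MOV R3, 137  → R3 = 137 (0b10001001)
  OR R1, R3   → R1 = 93 OR 137 = 221 (0b11011101)
Final: R1 = 221

221


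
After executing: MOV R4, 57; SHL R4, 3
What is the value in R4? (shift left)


Register state trace:
  MOV R4, 57  → R4 = 57
  SHL R4, 3  → R4 = 57 << 3 = 57 * 2^3 = 456
Final: R4 = 456

456


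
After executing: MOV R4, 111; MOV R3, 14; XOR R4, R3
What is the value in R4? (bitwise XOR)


Register state trace:
  MOV R4, 111  → R4 = 111 (0b01101111)
  MOV R3, 14  → R3 = 14 (0b00001110)
  XOR R4, R3  → R4 = 111 XOR 14 = 97 (0b01100001)
Final: R4 = 97

97


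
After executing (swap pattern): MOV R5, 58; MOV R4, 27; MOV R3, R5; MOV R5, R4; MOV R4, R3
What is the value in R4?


Register state trace (swap pattern):
  MOV R5, 58  → R5 = 58
  MOV R4, 27  → R4 = 27
  MOV R3, R5  → R3 = 58  (save R5)
  MOV R5, R4  → R5 = 27  (R5 gets R4's value)
  MOV R4, R3  → R4 = 58  (R4 gets saved value)
Final: R4 = 58

58


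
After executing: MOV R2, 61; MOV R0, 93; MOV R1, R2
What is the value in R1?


Register state trace:
  MOV R2, 61  → R2 = 61
  MOV R0, 93  → R0 = 93
  MOV R1, R2  → R1 = 61
Final: R1 = 61

61


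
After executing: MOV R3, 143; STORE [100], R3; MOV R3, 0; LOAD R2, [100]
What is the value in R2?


Register and memory trace:
  MOV R3, 143  → R3 = 143
  STORE [100], R3  → mem[100] = 143
  MOV R3, 0  → R3 = 0
  LOAD R2, [100]  → R2 = mem[100] = 143
Final: R2 = 143

143


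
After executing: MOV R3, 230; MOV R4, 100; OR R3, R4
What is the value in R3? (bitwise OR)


Register state trace:
  MOV R3, 230  → R3 = 230 (0b11100110)
  MOV R4, 100  → R4 = 100 (0b01100100)
  OR R3, R4   → R3 = 230 OR 100 = 230 (0b11100110)
Final: R3 = 230

230


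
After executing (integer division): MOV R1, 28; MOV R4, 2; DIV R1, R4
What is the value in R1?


Register state trace:
  MOV R1, 28  → R1 = 28
  MOV R4, 2  → R4 = 2
  DIV R1, R4  → R1 = 28 // 2 = 14
Final: R1 = 14

14


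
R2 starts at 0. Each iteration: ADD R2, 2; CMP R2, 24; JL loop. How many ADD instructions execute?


Loop trace (R2 starts at 0, target 24, step 2):
  ADD #1: R2 = 0 + 2 = 2  → 2 < 24, loop
  ADD #2: R2 = 2 + 2 = 4  → 4 < 24, loop
  ADD #3: R2 = 4 + 2 = 6  → 6 < 24, loop
  ADD #4: R2 = 6 + 2 = 8  → 8 < 24, loop
  ADD #5: R2 = 8 + 2 = 10  → 10 < 24, loop
  ADD #6: R2 = 10 + 2 = 12  → 12 < 24, loop
  ADD #7: R2 = 12 + 2 = 14  → 14 < 24, loop
  ADD #8: R2 = 14 + 2 = 16  → 16 < 24, loop
  ADD #9: R2 = 16 + 2 = 18  → 18 < 24, loop
  ADD #10: R2 = 18 + 2 = 20  → 20 < 24, loop
  ADD #11: R2 = 20 + 2 = 22  → 22 < 24, loop
  ADD #12: R2 = 22 + 2 = 24  → 24 >= 24, exit
Total ADD instructions: 12

12


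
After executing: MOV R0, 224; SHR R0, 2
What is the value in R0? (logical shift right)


Register state trace:
  MOV R0, 224  → R0 = 224
  SHR R0, 2  → R0 = 224 >> 2 = 224 // 2^2 = 56
Final: R0 = 56

56


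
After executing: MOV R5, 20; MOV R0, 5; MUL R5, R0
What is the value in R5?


Register state trace:
  MOV R5, 20  → R5 = 20
  MOV R0, 5  → R0 = 5
  MUL R5, R0  → R5 = 20 * 5 = 100
Final: R5 = 100

100


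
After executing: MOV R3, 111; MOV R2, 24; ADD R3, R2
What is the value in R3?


Register state trace:
  MOV R3, 111  → R3 = 111
  MOV R2, 24  → R2 = 24
  ADD R3, R2  → R3 = 111 + 24 = 135
Final: R3 = 135

135


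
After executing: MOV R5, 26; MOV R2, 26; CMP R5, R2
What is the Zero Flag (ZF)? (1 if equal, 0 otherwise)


Register state trace:
  MOV R5, 26  → R5 = 26
  MOV R2, 26  → R2 = 26
  CMP R5, R2  → computes 26 - 26 = 0
  Result is zero, so values are equal
ZF = 1

1


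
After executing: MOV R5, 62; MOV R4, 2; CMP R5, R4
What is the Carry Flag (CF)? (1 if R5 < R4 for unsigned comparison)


Register state trace:
  MOV R5, 62  → R5 = 62
  MOV R4, 2  → R4 = 2
  CMP R5, R4  → unsigned 62 - 2: no borrow
  62 >= 2, so CF = 0
CF = 0

0


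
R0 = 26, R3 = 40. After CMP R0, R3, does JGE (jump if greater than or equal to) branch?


Trace:
  R0 = 26, R3 = 40
  CMP R0, R3  → compares 26 vs 40
  JGE checks: is 26 greater than or equal to 40?
  26 < 40, so condition is false
Branch taken: No

No


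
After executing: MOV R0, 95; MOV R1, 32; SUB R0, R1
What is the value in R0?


Register state trace:
  MOV R0, 95  → R0 = 95
  MOV R1, 32  → R1 = 32
  SUB R0, R1  → R0 = 95 - 32 = 63
Final: R0 = 63

63


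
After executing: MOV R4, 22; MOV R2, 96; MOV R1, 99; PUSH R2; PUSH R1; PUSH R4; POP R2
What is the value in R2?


Stack trace (top is rightmost):
  MOV R4, 22  → R4 = 22
  MOV R2, 96  → R2 = 96
  MOV R1, 99  → R1 = 99
  PUSH R2  → stack: [96]
  PUSH R1  → stack: [96, 99]
  PUSH R4  → stack: [96, 99, 22]
  POP R2  → R2 = 22, stack: [96, 99]
Final: R2 = 22

22


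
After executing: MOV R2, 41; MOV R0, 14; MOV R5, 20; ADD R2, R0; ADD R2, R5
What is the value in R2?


Register state trace:
  MOV R2, 41  → R2 = 41
  MOV R0, 14  → R0 = 14
  MOV R5, 20  → R5 = 20
  ADD R2, R0  → R2 = 41 + 14 = 55
  ADD R2, R5  → R2 = 55 + 20 = 75
Final: R2 = 75

75


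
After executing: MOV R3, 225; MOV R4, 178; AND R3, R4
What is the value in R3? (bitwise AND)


Register state trace:
  MOV R3, 225  → R3 = 225 (0b11100001)
  MOV R4, 178  → R4 = 178 (0b10110010)
  AND R3, R4  → R3 = 225 AND 178 = 160 (0b10100000)
Final: R3 = 160

160


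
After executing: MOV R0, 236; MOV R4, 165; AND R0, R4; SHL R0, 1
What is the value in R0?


Register state trace:
  MOV R0, 236  → R0 = 236 (0b11101100)
  MOV R4, 165  → R4 = 165 (0b10100101)
  AND R0, R4  → R0 = 236 AND 165 = 164 (0b10100100)
  SHL R0, 1  → R0 = 164 << 1 = 328
Final: R0 = 328

328


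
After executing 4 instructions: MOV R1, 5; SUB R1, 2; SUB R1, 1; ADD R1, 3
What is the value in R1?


Register state trace:
  MOV R1, 5  → R1 = 5
  SUB R1, 2  → R1 = 5 - 2 = 3
  SUB R1, 1  → R1 = 3 - 1 = 2
  ADD R1, 3  → R1 = 2 + 3 = 5
Final: R1 = 5

5


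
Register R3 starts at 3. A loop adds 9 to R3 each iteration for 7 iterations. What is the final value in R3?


Starting value: R3 = 3
  Iter 1: R3 = 3 + 9 = 12
  Iter 2: R3 = 12 + 9 = 21
  Iter 3: R3 = 21 + 9 = 30
  Iter 4: R3 = 30 + 9 = 39
  Iter 5: R3 = 39 + 9 = 48
  Iter 6: R3 = 48 + 9 = 57
  Iter 7: R3 = 57 + 9 = 66
Final: R3 = 66

66


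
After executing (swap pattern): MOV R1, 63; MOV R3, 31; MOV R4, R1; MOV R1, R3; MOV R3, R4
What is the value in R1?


Register state trace (swap pattern):
  MOV R1, 63  → R1 = 63
  MOV R3, 31  → R3 = 31
  MOV R4, R1  → R4 = 63  (save R1)
  MOV R1, R3  → R1 = 31  (R1 gets R3's value)
  MOV R3, R4  → R3 = 63  (R3 gets saved value)
Final: R1 = 31

31


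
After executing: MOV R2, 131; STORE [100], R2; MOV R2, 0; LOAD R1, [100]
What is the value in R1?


Register and memory trace:
  MOV R2, 131  → R2 = 131
  STORE [100], R2  → mem[100] = 131
  MOV R2, 0  → R2 = 0
  LOAD R1, [100]  → R1 = mem[100] = 131
Final: R1 = 131

131


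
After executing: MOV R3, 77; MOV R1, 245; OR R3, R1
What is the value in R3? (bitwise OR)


Register state trace:
  MOV R3, 77  → R3 = 77 (0b01001101)
  MOV R1, 245  → R1 = 245 (0b11110101)
  OR R3, R1   → R3 = 77 OR 245 = 253 (0b11111101)
Final: R3 = 253

253


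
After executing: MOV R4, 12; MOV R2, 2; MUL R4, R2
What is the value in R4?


Register state trace:
  MOV R4, 12  → R4 = 12
  MOV R2, 2  → R2 = 2
  MUL R4, R2  → R4 = 12 * 2 = 24
Final: R4 = 24

24


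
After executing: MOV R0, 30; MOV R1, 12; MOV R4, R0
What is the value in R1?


Register state trace:
  MOV R0, 30  → R0 = 30
  MOV R1, 12  → R1 = 12
  MOV R4, R0  → R4 = 30
Final: R1 = 12

12


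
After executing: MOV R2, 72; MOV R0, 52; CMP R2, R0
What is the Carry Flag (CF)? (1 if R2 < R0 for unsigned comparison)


Register state trace:
  MOV R2, 72  → R2 = 72
  MOV R0, 52  → R0 = 52
  CMP R2, R0  → unsigned 72 - 52: no borrow
  72 >= 52, so CF = 0
CF = 0

0


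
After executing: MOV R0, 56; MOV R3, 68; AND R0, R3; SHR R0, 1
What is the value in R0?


Register state trace:
  MOV R0, 56  → R0 = 56 (0b00111000)
  MOV R3, 68  → R3 = 68 (0b01000100)
  AND R0, R3  → R0 = 56 AND 68 = 0 (0b00000000)
  SHR R0, 1  → R0 = 0 >> 1 = 0
Final: R0 = 0

0


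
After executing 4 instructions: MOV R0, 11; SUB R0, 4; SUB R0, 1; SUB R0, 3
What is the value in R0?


Register state trace:
  MOV R0, 11  → R0 = 11
  SUB R0, 4  → R0 = 11 - 4 = 7
  SUB R0, 1  → R0 = 7 - 1 = 6
  SUB R0, 3  → R0 = 6 - 3 = 3
Final: R0 = 3

3


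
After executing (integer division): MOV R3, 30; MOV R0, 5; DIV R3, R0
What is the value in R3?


Register state trace:
  MOV R3, 30  → R3 = 30
  MOV R0, 5  → R0 = 5
  DIV R3, R0  → R3 = 30 // 5 = 6
Final: R3 = 6

6


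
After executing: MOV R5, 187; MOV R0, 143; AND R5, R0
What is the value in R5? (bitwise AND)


Register state trace:
  MOV R5, 187  → R5 = 187 (0b10111011)
  MOV R0, 143  → R0 = 143 (0b10001111)
  AND R5, R0  → R5 = 187 AND 143 = 139 (0b10001011)
Final: R5 = 139

139


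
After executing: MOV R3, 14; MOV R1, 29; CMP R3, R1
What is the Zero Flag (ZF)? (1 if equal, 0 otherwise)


Register state trace:
  MOV R3, 14  → R3 = 14
  MOV R1, 29  → R1 = 29
  CMP R3, R1  → computes 14 - 29 = -15
  Result is nonzero, so values are not equal
ZF = 0

0


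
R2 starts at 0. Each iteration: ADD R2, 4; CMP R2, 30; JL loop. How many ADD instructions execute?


Loop trace (R2 starts at 0, target 30, step 4):
  ADD #1: R2 = 0 + 4 = 4  → 4 < 30, loop
  ADD #2: R2 = 4 + 4 = 8  → 8 < 30, loop
  ADD #3: R2 = 8 + 4 = 12  → 12 < 30, loop
  ADD #4: R2 = 12 + 4 = 16  → 16 < 30, loop
  ADD #5: R2 = 16 + 4 = 20  → 20 < 30, loop
  ADD #6: R2 = 20 + 4 = 24  → 24 < 30, loop
  ADD #7: R2 = 24 + 4 = 28  → 28 < 30, loop
  ADD #8: R2 = 28 + 4 = 32  → 32 >= 30, exit
Total ADD instructions: 8

8


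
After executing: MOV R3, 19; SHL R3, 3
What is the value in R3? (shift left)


Register state trace:
  MOV R3, 19  → R3 = 19
  SHL R3, 3  → R3 = 19 << 3 = 19 * 2^3 = 152
Final: R3 = 152

152


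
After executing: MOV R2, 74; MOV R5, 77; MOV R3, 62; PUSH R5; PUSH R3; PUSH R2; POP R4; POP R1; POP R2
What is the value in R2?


Stack trace (top is rightmost):
  MOV R2, 74  → R2 = 74
  MOV R5, 77  → R5 = 77
  MOV R3, 62  → R3 = 62
  PUSH R5  → stack: [77]
  PUSH R3  → stack: [77, 62]
  PUSH R2  → stack: [77, 62, 74]
  POP R4  → R4 = 74, stack: [77, 62]
  POP R1  → R1 = 62, stack: [77]
  POP R2  → R2 = 77, stack: []
Final: R2 = 77

77


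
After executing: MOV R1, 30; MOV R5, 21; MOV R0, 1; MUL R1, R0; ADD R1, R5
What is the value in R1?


Register state trace:
  MOV R1, 30  → R1 = 30
  MOV R5, 21  → R5 = 21
  MOV R0, 1  → R0 = 1
  MUL R1, R0  → R1 = 30 * 1 = 30
  ADD R1, R5  → R1 = 30 + 21 = 51
Final: R1 = 51

51


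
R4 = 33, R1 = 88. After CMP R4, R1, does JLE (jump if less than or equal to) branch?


Trace:
  R4 = 33, R1 = 88
  CMP R4, R1  → compares 33 vs 88
  JLE checks: is 33 less than or equal to 88?
  33 < 88, so condition is true
Branch taken: Yes

Yes


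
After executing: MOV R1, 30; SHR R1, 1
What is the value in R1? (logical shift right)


Register state trace:
  MOV R1, 30  → R1 = 30
  SHR R1, 1  → R1 = 30 >> 1 = 30 // 2^1 = 15
Final: R1 = 15

15


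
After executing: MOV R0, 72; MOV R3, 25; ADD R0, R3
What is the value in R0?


Register state trace:
  MOV R0, 72  → R0 = 72
  MOV R3, 25  → R3 = 25
  ADD R0, R3  → R0 = 72 + 25 = 97
Final: R0 = 97

97


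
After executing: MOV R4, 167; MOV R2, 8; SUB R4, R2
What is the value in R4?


Register state trace:
  MOV R4, 167  → R4 = 167
  MOV R2, 8  → R2 = 8
  SUB R4, R2  → R4 = 167 - 8 = 159
Final: R4 = 159

159


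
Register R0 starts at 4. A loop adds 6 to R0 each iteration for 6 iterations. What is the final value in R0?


Starting value: R0 = 4
  Iter 1: R0 = 4 + 6 = 10
  Iter 2: R0 = 10 + 6 = 16
  Iter 3: R0 = 16 + 6 = 22
  Iter 4: R0 = 22 + 6 = 28
  Iter 5: R0 = 28 + 6 = 34
  Iter 6: R0 = 34 + 6 = 40
Final: R0 = 40

40


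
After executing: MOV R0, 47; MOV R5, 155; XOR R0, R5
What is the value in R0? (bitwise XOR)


Register state trace:
  MOV R0, 47  → R0 = 47 (0b00101111)
  MOV R5, 155  → R5 = 155 (0b10011011)
  XOR R0, R5  → R0 = 47 XOR 155 = 180 (0b10110100)
Final: R0 = 180

180


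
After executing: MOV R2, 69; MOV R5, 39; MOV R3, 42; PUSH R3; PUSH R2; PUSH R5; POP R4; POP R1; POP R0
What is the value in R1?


Stack trace (top is rightmost):
  MOV R2, 69  → R2 = 69
  MOV R5, 39  → R5 = 39
  MOV R3, 42  → R3 = 42
  PUSH R3  → stack: [42]
  PUSH R2  → stack: [42, 69]
  PUSH R5  → stack: [42, 69, 39]
  POP R4  → R4 = 39, stack: [42, 69]
  POP R1  → R1 = 69, stack: [42]
  POP R0  → R0 = 42, stack: []
Final: R1 = 69

69


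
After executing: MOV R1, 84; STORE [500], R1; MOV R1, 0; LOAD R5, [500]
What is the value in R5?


Register and memory trace:
  MOV R1, 84  → R1 = 84
  STORE [500], R1  → mem[500] = 84
  MOV R1, 0  → R1 = 0
  LOAD R5, [500]  → R5 = mem[500] = 84
Final: R5 = 84

84


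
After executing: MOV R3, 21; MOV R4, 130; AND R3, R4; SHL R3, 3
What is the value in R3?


Register state trace:
  MOV R3, 21  → R3 = 21 (0b00010101)
  MOV R4, 130  → R4 = 130 (0b10000010)
  AND R3, R4  → R3 = 21 AND 130 = 0 (0b00000000)
  SHL R3, 3  → R3 = 0 << 3 = 0
Final: R3 = 0

0


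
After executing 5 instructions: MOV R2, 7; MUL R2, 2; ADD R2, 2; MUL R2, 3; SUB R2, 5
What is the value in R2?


Register state trace:
  MOV R2, 7  → R2 = 7
  MUL R2, 2  → R2 = 7 * 2 = 14
  ADD R2, 2  → R2 = 14 + 2 = 16
  MUL R2, 3  → R2 = 16 * 3 = 48
  SUB R2, 5  → R2 = 48 - 5 = 43
Final: R2 = 43

43


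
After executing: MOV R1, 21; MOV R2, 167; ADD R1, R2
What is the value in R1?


Register state trace:
  MOV R1, 21  → R1 = 21
  MOV R2, 167  → R2 = 167
  ADD R1, R2  → R1 = 21 + 167 = 188
Final: R1 = 188

188


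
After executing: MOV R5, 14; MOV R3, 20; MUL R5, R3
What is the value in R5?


Register state trace:
  MOV R5, 14  → R5 = 14
  MOV R3, 20  → R3 = 20
  MUL R5, R3  → R5 = 14 * 20 = 280
Final: R5 = 280

280


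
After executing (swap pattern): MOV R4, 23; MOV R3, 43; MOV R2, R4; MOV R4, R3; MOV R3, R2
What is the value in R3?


Register state trace (swap pattern):
  MOV R4, 23  → R4 = 23
  MOV R3, 43  → R3 = 43
  MOV R2, R4  → R2 = 23  (save R4)
  MOV R4, R3  → R4 = 43  (R4 gets R3's value)
  MOV R3, R2  → R3 = 23  (R3 gets saved value)
Final: R3 = 23

23


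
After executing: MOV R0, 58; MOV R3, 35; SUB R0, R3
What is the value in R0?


Register state trace:
  MOV R0, 58  → R0 = 58
  MOV R3, 35  → R3 = 35
  SUB R0, R3  → R0 = 58 - 35 = 23
Final: R0 = 23

23


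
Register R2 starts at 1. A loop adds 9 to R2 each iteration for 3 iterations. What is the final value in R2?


Starting value: R2 = 1
  Iter 1: R2 = 1 + 9 = 10
  Iter 2: R2 = 10 + 9 = 19
  Iter 3: R2 = 19 + 9 = 28
Final: R2 = 28

28


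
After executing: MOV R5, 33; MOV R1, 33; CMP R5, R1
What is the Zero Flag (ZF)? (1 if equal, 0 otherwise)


Register state trace:
  MOV R5, 33  → R5 = 33
  MOV R1, 33  → R1 = 33
  CMP R5, R1  → computes 33 - 33 = 0
  Result is zero, so values are equal
ZF = 1

1


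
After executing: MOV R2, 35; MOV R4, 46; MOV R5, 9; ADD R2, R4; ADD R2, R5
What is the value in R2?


Register state trace:
  MOV R2, 35  → R2 = 35
  MOV R4, 46  → R4 = 46
  MOV R5, 9  → R5 = 9
  ADD R2, R4  → R2 = 35 + 46 = 81
  ADD R2, R5  → R2 = 81 + 9 = 90
Final: R2 = 90

90


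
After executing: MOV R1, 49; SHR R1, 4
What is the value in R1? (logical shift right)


Register state trace:
  MOV R1, 49  → R1 = 49
  SHR R1, 4  → R1 = 49 >> 4 = 49 // 2^4 = 3
Final: R1 = 3

3


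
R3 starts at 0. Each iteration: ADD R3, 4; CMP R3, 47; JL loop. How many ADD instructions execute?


Loop trace (R3 starts at 0, target 47, step 4):
  ADD #1: R3 = 0 + 4 = 4  → 4 < 47, loop
  ADD #2: R3 = 4 + 4 = 8  → 8 < 47, loop
  ADD #3: R3 = 8 + 4 = 12  → 12 < 47, loop
  ADD #4: R3 = 12 + 4 = 16  → 16 < 47, loop
  ADD #5: R3 = 16 + 4 = 20  → 20 < 47, loop
  ADD #6: R3 = 20 + 4 = 24  → 24 < 47, loop
  ADD #7: R3 = 24 + 4 = 28  → 28 < 47, loop
  ADD #8: R3 = 28 + 4 = 32  → 32 < 47, loop
  ADD #9: R3 = 32 + 4 = 36  → 36 < 47, loop
  ADD #10: R3 = 36 + 4 = 40  → 40 < 47, loop
  ADD #11: R3 = 40 + 4 = 44  → 44 < 47, loop
  ADD #12: R3 = 44 + 4 = 48  → 48 >= 47, exit
Total ADD instructions: 12

12


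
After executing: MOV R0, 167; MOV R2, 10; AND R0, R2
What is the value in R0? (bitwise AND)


Register state trace:
  MOV R0, 167  → R0 = 167 (0b10100111)
  MOV R2, 10  → R2 = 10 (0b00001010)
  AND R0, R2  → R0 = 167 AND 10 = 2 (0b00000010)
Final: R0 = 2

2


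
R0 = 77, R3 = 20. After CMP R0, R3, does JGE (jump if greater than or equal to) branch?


Trace:
  R0 = 77, R3 = 20
  CMP R0, R3  → compares 77 vs 20
  JGE checks: is 77 greater than or equal to 20?
  77 > 20, so condition is true
Branch taken: Yes

Yes


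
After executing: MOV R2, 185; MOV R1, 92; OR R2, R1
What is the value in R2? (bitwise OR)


Register state trace:
  MOV R2, 185  → R2 = 185 (0b10111001)
  MOV R1, 92  → R1 = 92 (0b01011100)
  OR R2, R1   → R2 = 185 OR 92 = 253 (0b11111101)
Final: R2 = 253

253


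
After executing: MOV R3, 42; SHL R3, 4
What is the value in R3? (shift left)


Register state trace:
  MOV R3, 42  → R3 = 42
  SHL R3, 4  → R3 = 42 << 4 = 42 * 2^4 = 672
Final: R3 = 672

672


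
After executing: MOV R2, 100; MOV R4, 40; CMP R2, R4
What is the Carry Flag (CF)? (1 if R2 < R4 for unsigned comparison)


Register state trace:
  MOV R2, 100  → R2 = 100
  MOV R4, 40  → R4 = 40
  CMP R2, R4  → unsigned 100 - 40: no borrow
  100 >= 40, so CF = 0
CF = 0

0


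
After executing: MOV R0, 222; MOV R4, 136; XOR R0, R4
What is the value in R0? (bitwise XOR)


Register state trace:
  MOV R0, 222  → R0 = 222 (0b11011110)
  MOV R4, 136  → R4 = 136 (0b10001000)
  XOR R0, R4  → R0 = 222 XOR 136 = 86 (0b01010110)
Final: R0 = 86

86


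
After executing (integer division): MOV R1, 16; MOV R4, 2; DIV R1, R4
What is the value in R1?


Register state trace:
  MOV R1, 16  → R1 = 16
  MOV R4, 2  → R4 = 2
  DIV R1, R4  → R1 = 16 // 2 = 8
Final: R1 = 8

8


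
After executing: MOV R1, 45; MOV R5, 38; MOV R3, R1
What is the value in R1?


Register state trace:
  MOV R1, 45  → R1 = 45
  MOV R5, 38  → R5 = 38
  MOV R3, R1  → R3 = 45
Final: R1 = 45

45


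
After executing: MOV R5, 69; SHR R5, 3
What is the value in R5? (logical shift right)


Register state trace:
  MOV R5, 69  → R5 = 69
  SHR R5, 3  → R5 = 69 >> 3 = 69 // 2^3 = 8
Final: R5 = 8

8


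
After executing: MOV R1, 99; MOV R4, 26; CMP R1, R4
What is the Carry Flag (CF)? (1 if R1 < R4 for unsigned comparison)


Register state trace:
  MOV R1, 99  → R1 = 99
  MOV R4, 26  → R4 = 26
  CMP R1, R4  → unsigned 99 - 26: no borrow
  99 >= 26, so CF = 0
CF = 0

0


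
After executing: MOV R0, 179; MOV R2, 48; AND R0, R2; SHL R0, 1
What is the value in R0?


Register state trace:
  MOV R0, 179  → R0 = 179 (0b10110011)
  MOV R2, 48  → R2 = 48 (0b00110000)
  AND R0, R2  → R0 = 179 AND 48 = 48 (0b00110000)
  SHL R0, 1  → R0 = 48 << 1 = 96
Final: R0 = 96

96


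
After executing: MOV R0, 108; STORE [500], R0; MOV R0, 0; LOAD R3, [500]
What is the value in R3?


Register and memory trace:
  MOV R0, 108  → R0 = 108
  STORE [500], R0  → mem[500] = 108
  MOV R0, 0  → R0 = 0
  LOAD R3, [500]  → R3 = mem[500] = 108
Final: R3 = 108

108


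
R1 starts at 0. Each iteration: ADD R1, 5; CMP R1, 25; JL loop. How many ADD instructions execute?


Loop trace (R1 starts at 0, target 25, step 5):
  ADD #1: R1 = 0 + 5 = 5  → 5 < 25, loop
  ADD #2: R1 = 5 + 5 = 10  → 10 < 25, loop
  ADD #3: R1 = 10 + 5 = 15  → 15 < 25, loop
  ADD #4: R1 = 15 + 5 = 20  → 20 < 25, loop
  ADD #5: R1 = 20 + 5 = 25  → 25 >= 25, exit
Total ADD instructions: 5

5


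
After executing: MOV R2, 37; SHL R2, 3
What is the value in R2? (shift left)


Register state trace:
  MOV R2, 37  → R2 = 37
  SHL R2, 3  → R2 = 37 << 3 = 37 * 2^3 = 296
Final: R2 = 296

296


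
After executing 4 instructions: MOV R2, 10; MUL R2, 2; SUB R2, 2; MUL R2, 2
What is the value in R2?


Register state trace:
  MOV R2, 10  → R2 = 10
  MUL R2, 2  → R2 = 10 * 2 = 20
  SUB R2, 2  → R2 = 20 - 2 = 18
  MUL R2, 2  → R2 = 18 * 2 = 36
Final: R2 = 36

36


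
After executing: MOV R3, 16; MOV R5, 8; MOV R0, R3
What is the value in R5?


Register state trace:
  MOV R3, 16  → R3 = 16
  MOV R5, 8  → R5 = 8
  MOV R0, R3  → R0 = 16
Final: R5 = 8

8


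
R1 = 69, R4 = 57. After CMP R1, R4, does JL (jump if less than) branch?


Trace:
  R1 = 69, R4 = 57
  CMP R1, R4  → compares 69 vs 57
  JL checks: is 69 less than 57?
  69 > 57, so condition is false
Branch taken: No

No


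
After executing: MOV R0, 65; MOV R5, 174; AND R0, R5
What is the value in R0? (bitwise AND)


Register state trace:
  MOV R0, 65  → R0 = 65 (0b01000001)
  MOV R5, 174  → R5 = 174 (0b10101110)
  AND R0, R5  → R0 = 65 AND 174 = 0 (0b00000000)
Final: R0 = 0

0


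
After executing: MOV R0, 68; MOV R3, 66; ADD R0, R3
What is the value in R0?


Register state trace:
  MOV R0, 68  → R0 = 68
  MOV R3, 66  → R3 = 66
  ADD R0, R3  → R0 = 68 + 66 = 134
Final: R0 = 134

134


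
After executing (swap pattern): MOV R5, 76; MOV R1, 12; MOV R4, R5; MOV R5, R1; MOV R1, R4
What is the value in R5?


Register state trace (swap pattern):
  MOV R5, 76  → R5 = 76
  MOV R1, 12  → R1 = 12
  MOV R4, R5  → R4 = 76  (save R5)
  MOV R5, R1  → R5 = 12  (R5 gets R1's value)
  MOV R1, R4  → R1 = 76  (R1 gets saved value)
Final: R5 = 12

12


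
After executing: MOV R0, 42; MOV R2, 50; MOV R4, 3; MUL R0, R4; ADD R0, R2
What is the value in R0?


Register state trace:
  MOV R0, 42  → R0 = 42
  MOV R2, 50  → R2 = 50
  MOV R4, 3  → R4 = 3
  MUL R0, R4  → R0 = 42 * 3 = 126
  ADD R0, R2  → R0 = 126 + 50 = 176
Final: R0 = 176

176


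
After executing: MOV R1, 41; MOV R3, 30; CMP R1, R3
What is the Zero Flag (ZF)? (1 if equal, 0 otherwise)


Register state trace:
  MOV R1, 41  → R1 = 41
  MOV R3, 30  → R3 = 30
  CMP R1, R3  → computes 41 - 30 = 11
  Result is nonzero, so values are not equal
ZF = 0

0


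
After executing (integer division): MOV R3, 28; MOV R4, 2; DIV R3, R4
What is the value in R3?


Register state trace:
  MOV R3, 28  → R3 = 28
  MOV R4, 2  → R4 = 2
  DIV R3, R4  → R3 = 28 // 2 = 14
Final: R3 = 14

14


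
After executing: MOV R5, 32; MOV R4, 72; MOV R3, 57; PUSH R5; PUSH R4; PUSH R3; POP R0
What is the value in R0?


Stack trace (top is rightmost):
  MOV R5, 32  → R5 = 32
  MOV R4, 72  → R4 = 72
  MOV R3, 57  → R3 = 57
  PUSH R5  → stack: [32]
  PUSH R4  → stack: [32, 72]
  PUSH R3  → stack: [32, 72, 57]
  POP R0  → R0 = 57, stack: [32, 72]
Final: R0 = 57

57


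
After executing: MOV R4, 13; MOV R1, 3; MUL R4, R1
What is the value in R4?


Register state trace:
  MOV R4, 13  → R4 = 13
  MOV R1, 3  → R1 = 3
  MUL R4, R1  → R4 = 13 * 3 = 39
Final: R4 = 39

39


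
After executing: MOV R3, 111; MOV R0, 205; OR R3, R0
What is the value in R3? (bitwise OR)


Register state trace:
  MOV R3, 111  → R3 = 111 (0b01101111)
  MOV R0, 205  → R0 = 205 (0b11001101)
  OR R3, R0   → R3 = 111 OR 205 = 239 (0b11101111)
Final: R3 = 239

239


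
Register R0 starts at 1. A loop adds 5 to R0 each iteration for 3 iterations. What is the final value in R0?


Starting value: R0 = 1
  Iter 1: R0 = 1 + 5 = 6
  Iter 2: R0 = 6 + 5 = 11
  Iter 3: R0 = 11 + 5 = 16
Final: R0 = 16

16


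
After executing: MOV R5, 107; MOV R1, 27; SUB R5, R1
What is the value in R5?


Register state trace:
  MOV R5, 107  → R5 = 107
  MOV R1, 27  → R1 = 27
  SUB R5, R1  → R5 = 107 - 27 = 80
Final: R5 = 80

80


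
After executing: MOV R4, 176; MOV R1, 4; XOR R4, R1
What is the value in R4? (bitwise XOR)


Register state trace:
  MOV R4, 176  → R4 = 176 (0b10110000)
  MOV R1, 4  → R1 = 4 (0b00000100)
  XOR R4, R1  → R4 = 176 XOR 4 = 180 (0b10110100)
Final: R4 = 180

180


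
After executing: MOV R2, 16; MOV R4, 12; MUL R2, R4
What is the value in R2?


Register state trace:
  MOV R2, 16  → R2 = 16
  MOV R4, 12  → R4 = 12
  MUL R2, R4  → R2 = 16 * 12 = 192
Final: R2 = 192

192


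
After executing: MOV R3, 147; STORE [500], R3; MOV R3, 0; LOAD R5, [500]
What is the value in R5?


Register and memory trace:
  MOV R3, 147  → R3 = 147
  STORE [500], R3  → mem[500] = 147
  MOV R3, 0  → R3 = 0
  LOAD R5, [500]  → R5 = mem[500] = 147
Final: R5 = 147

147


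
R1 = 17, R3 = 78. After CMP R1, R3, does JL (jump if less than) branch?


Trace:
  R1 = 17, R3 = 78
  CMP R1, R3  → compares 17 vs 78
  JL checks: is 17 less than 78?
  17 < 78, so condition is true
Branch taken: Yes

Yes
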